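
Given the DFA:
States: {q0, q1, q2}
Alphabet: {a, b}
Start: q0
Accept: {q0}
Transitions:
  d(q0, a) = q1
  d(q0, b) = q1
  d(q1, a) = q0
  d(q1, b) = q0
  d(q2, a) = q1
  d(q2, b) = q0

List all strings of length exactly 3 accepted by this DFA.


All strings of length 3: 8 total
Accepted: 0

None


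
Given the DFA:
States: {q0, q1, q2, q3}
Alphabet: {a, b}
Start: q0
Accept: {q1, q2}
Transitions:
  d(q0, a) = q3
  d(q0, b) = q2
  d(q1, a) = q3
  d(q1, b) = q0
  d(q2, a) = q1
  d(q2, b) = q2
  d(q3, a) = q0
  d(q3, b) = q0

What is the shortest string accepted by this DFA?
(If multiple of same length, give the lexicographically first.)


BFS by string length (lex-first path to each state shown):
  len 0: q0<-""
  len 1: q2<-"b", q3<-"a"
Found accept state at length 1.

"b"


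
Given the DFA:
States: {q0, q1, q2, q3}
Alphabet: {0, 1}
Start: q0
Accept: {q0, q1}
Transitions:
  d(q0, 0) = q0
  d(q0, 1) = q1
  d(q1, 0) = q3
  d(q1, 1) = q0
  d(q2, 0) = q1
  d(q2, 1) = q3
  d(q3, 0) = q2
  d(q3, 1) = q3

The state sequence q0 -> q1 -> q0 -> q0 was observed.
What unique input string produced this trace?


Trace back each transition to find the symbol:
  q0 --[1]--> q1
  q1 --[1]--> q0
  q0 --[0]--> q0

"110"


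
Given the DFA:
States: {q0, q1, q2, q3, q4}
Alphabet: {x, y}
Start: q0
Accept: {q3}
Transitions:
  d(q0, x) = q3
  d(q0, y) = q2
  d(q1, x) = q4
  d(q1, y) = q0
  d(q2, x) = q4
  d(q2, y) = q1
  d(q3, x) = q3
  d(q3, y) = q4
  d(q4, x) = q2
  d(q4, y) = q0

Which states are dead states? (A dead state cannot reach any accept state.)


Forward reachability from each state:
  q0 -> reaches accept state q3 (live)
  q1 -> reaches accept state q3 (live)
  q2 -> reaches accept state q3 (live)
  q3 -> reaches accept state q3 (live)
  q4 -> reaches accept state q3 (live)

None (all states can reach an accept state)


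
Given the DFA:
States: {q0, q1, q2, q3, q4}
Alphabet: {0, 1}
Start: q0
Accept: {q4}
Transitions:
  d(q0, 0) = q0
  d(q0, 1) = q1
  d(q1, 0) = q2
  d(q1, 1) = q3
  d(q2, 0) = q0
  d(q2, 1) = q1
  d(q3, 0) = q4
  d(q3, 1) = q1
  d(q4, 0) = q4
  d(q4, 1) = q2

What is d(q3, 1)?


Looking up transition d(q3, 1)

q1


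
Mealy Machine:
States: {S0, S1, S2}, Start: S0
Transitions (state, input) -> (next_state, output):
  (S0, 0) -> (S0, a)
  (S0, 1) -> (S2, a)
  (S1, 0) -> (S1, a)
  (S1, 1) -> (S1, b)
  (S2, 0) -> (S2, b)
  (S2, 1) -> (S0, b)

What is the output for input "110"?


Step-by-step:
  (S0, 1) -> (S2, a)
  (S2, 1) -> (S0, b)
  (S0, 0) -> (S0, a)

"aba"


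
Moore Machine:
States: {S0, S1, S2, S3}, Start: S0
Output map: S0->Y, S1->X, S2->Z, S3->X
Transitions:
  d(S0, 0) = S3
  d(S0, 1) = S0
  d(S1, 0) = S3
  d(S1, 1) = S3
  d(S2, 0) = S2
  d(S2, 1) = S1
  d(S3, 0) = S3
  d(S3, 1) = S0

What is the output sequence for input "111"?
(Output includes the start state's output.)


Start: S0 (output Y)
  --1--> S0 (output Y)
  --1--> S0 (output Y)
  --1--> S0 (output Y)

"YYYY"


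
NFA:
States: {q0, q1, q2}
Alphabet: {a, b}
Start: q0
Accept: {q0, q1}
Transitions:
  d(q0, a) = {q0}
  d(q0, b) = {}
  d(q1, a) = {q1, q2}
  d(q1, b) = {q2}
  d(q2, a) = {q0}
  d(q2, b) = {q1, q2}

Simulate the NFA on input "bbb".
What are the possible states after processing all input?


Start: {q0}
  --b--> {}
  --b--> {}
  --b--> {}

{} (empty set, no valid transitions)


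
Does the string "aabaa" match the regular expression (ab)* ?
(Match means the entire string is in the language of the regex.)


|string| = 5; first = 'a'; last = 'a'

No, "aabaa" does not match (ab)*


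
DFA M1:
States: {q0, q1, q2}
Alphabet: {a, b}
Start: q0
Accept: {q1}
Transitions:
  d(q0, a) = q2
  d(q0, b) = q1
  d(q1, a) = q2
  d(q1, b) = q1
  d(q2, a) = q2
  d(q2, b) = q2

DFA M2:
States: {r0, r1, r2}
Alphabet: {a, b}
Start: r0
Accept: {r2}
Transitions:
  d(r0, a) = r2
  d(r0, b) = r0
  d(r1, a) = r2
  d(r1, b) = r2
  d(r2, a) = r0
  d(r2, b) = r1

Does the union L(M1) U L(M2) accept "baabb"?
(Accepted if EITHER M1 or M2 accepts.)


M1: final=q2 accepted=False
M2: final=r0 accepted=False

No, union rejects (neither accepts)


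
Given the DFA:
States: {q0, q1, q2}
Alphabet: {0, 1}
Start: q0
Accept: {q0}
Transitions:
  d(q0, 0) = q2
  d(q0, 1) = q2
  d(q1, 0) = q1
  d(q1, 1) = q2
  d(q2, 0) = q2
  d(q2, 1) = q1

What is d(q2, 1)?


Looking up transition d(q2, 1)

q1


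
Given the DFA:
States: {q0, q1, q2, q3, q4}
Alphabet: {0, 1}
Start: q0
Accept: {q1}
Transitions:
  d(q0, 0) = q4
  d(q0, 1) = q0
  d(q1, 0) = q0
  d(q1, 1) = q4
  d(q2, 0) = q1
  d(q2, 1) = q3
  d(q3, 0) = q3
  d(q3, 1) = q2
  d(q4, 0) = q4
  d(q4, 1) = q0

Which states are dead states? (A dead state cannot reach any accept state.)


Forward reachability from each state:
  q0 -> reaches {q0, q4}, no accept state (dead)
  q1 -> reaches accept state q1 (live)
  q2 -> reaches accept state q1 (live)
  q3 -> reaches accept state q1 (live)
  q4 -> reaches {q0, q4}, no accept state (dead)

{q0, q4}


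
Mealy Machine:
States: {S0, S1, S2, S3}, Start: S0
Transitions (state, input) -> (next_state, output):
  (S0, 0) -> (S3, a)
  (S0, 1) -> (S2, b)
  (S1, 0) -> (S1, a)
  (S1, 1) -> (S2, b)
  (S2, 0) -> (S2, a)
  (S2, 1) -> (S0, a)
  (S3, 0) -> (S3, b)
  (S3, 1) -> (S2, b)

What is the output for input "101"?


Step-by-step:
  (S0, 1) -> (S2, b)
  (S2, 0) -> (S2, a)
  (S2, 1) -> (S0, a)

"baa"


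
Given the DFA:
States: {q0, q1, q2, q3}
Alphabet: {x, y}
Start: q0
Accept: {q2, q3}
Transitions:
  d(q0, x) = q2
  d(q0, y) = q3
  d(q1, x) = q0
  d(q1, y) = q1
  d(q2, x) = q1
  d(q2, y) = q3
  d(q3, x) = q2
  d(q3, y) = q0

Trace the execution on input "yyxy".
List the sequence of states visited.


Input: yyxy
d(q0, y) = q3
d(q3, y) = q0
d(q0, x) = q2
d(q2, y) = q3


q0 -> q3 -> q0 -> q2 -> q3


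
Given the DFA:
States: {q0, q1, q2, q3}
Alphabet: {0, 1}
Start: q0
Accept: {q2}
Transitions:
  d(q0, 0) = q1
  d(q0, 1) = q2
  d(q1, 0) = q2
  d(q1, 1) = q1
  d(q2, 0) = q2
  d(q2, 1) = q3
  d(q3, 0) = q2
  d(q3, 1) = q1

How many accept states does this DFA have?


Accept states listed: {q2}
Counting: q2(1)

1


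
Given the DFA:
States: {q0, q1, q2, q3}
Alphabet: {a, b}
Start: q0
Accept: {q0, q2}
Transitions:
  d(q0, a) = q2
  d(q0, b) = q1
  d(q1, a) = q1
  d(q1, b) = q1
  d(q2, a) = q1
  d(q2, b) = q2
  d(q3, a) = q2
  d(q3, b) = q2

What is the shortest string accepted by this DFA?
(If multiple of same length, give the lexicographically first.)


BFS by string length (lex-first path to each state shown):
  len 0: q0<-""
Found accept state at length 0.

"" (empty string)


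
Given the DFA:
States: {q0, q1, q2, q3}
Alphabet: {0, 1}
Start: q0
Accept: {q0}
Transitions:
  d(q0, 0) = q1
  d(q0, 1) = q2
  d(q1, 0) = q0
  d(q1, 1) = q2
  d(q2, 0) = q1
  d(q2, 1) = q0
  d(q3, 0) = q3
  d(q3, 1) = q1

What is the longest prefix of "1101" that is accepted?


Run the DFA, marking each prefix where the state is accepting:
  "" -> q0 [accept]
  "1" -> q2 [reject]
  "11" -> q0 [accept]
  "110" -> q1 [reject]
  "1101" -> q2 [reject]

"11"


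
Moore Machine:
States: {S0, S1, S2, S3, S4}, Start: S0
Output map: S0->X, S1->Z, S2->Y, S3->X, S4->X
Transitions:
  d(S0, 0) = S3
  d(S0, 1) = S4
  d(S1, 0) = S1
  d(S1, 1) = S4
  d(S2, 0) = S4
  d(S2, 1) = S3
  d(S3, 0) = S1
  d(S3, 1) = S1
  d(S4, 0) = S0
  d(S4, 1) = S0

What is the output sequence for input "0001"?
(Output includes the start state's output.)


Start: S0 (output X)
  --0--> S3 (output X)
  --0--> S1 (output Z)
  --0--> S1 (output Z)
  --1--> S4 (output X)

"XXZZX"


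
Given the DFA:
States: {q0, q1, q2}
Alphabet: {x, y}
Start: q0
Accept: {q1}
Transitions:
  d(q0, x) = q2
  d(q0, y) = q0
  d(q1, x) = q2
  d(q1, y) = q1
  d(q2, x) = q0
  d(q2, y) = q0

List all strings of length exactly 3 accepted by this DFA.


All strings of length 3: 8 total
Accepted: 0

None


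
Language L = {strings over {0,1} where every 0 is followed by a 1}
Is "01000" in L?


'00' present: True; ends with '0': True

No, "01000" is not in L


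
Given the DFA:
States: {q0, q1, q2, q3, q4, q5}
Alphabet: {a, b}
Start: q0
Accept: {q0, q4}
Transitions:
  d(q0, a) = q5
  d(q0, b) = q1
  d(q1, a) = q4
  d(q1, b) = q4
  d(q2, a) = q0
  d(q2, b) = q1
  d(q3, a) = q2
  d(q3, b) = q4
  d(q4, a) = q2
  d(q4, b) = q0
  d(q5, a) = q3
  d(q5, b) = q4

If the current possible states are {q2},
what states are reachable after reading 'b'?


Apply transition on 'b' from each current state:
  d(q2, b) = q1

{q1}


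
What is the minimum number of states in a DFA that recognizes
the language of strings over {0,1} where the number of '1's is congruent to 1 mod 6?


States track (count of '1') mod 6.
Need 6 states: one per remainder 0..5; accept = remainder 1.

6


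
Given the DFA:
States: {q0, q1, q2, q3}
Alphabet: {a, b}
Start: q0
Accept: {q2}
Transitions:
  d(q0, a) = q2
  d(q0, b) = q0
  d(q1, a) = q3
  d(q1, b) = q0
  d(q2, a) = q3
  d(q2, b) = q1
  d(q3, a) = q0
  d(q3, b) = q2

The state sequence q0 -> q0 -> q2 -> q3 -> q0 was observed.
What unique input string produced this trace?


Trace back each transition to find the symbol:
  q0 --[b]--> q0
  q0 --[a]--> q2
  q2 --[a]--> q3
  q3 --[a]--> q0

"baaa"


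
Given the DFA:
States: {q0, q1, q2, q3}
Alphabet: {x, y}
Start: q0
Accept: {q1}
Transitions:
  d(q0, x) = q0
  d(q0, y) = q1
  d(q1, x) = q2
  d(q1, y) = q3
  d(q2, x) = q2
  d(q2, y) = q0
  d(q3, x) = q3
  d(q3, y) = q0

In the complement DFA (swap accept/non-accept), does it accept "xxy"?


Trace: q0 -> q0 -> q0 -> q1
Final: q1
Original accept: {q1}
Complement: q1 is in original accept

No, complement rejects (original accepts)


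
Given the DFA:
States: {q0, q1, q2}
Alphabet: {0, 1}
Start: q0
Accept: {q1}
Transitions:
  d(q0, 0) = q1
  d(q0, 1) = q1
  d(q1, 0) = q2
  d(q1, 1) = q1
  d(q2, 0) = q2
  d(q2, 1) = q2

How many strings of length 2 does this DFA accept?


Enumerating all length-2 strings:
  "00" -> q2 [reject]
  "01" -> q1 [accept]
  "10" -> q2 [reject]
  "11" -> q1 [accept]

2 out of 4


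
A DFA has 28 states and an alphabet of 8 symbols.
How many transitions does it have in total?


Each state has exactly one transition per symbol.
28 * 8 = 224

224


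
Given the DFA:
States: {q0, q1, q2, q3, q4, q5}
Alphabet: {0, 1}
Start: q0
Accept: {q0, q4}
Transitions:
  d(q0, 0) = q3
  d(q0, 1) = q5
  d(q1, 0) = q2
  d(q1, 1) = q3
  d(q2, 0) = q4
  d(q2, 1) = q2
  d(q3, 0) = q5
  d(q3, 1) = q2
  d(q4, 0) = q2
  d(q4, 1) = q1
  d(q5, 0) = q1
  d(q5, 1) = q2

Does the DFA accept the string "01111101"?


Trace: q0 -> q3 -> q2 -> q2 -> q2 -> q2 -> q2 -> q4 -> q1
Final state: q1
Accept states: {q0, q4}

No, rejected (final state q1 is not an accept state)


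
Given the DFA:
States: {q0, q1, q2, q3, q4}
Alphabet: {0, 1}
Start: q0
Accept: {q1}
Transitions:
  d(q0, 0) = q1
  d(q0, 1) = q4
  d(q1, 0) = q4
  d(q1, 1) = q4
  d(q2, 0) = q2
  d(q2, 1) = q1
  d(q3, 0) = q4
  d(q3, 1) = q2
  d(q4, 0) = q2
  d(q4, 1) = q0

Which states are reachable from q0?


BFS from q0:
  layer 0: {q0}
  layer 1: {q1, q4}
  layer 2: {q2}

{q0, q1, q2, q4}


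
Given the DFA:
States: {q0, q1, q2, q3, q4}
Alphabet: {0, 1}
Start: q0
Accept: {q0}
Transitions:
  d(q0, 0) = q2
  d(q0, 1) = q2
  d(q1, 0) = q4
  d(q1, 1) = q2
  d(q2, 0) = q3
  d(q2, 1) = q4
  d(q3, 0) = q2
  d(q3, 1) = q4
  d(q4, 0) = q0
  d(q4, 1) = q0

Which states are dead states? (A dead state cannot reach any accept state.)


Forward reachability from each state:
  q0 -> reaches accept state q0 (live)
  q1 -> reaches accept state q0 (live)
  q2 -> reaches accept state q0 (live)
  q3 -> reaches accept state q0 (live)
  q4 -> reaches accept state q0 (live)

None (all states can reach an accept state)


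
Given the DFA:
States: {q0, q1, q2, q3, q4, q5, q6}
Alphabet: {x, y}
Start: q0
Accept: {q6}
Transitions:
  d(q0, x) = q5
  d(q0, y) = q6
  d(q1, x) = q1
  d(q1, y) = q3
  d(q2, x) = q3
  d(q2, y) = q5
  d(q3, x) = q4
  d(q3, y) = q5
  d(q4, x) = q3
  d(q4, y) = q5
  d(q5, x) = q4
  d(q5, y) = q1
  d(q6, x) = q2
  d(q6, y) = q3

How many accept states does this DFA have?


Accept states listed: {q6}
Counting: q6(1)

1


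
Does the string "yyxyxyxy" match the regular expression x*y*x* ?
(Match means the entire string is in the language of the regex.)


|string| = 8; first = 'y'; last = 'y'

No, "yyxyxyxy" does not match x*y*x*


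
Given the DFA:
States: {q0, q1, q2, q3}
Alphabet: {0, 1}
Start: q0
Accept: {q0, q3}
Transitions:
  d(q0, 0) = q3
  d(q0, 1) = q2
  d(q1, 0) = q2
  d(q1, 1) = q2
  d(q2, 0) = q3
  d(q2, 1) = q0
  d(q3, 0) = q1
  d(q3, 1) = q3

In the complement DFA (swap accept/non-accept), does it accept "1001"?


Trace: q0 -> q2 -> q3 -> q1 -> q2
Final: q2
Original accept: {q0, q3}
Complement: q2 is not in original accept

Yes, complement accepts (original rejects)


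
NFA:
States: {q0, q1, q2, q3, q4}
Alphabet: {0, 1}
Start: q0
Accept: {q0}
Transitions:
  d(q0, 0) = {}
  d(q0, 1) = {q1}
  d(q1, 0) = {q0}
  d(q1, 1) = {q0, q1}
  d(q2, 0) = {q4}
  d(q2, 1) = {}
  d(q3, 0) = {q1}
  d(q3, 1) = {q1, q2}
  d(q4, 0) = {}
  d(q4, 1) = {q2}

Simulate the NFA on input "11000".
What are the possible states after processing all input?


Start: {q0}
  --1--> {q1}
  --1--> {q0, q1}
  --0--> {q0}
  --0--> {}
  --0--> {}

{} (empty set, no valid transitions)


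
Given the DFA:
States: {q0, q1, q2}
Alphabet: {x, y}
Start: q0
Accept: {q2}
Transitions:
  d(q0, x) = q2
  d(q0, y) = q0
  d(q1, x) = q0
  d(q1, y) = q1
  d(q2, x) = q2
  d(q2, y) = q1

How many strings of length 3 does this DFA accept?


Enumerating all length-3 strings:
  "xxx" -> q2 [accept]
  "xxy" -> q1 [reject]
  "xyx" -> q0 [reject]
  "xyy" -> q1 [reject]
  "yxx" -> q2 [accept]
  "yxy" -> q1 [reject]
  "yyx" -> q2 [accept]
  "yyy" -> q0 [reject]

3 out of 8


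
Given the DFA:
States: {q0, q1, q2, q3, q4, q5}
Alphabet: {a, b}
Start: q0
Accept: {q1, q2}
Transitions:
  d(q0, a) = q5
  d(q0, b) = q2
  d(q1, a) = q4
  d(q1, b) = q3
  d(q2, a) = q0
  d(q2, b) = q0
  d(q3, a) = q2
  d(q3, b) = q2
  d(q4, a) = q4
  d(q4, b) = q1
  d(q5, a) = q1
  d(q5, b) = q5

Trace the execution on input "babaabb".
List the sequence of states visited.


Input: babaabb
d(q0, b) = q2
d(q2, a) = q0
d(q0, b) = q2
d(q2, a) = q0
d(q0, a) = q5
d(q5, b) = q5
d(q5, b) = q5


q0 -> q2 -> q0 -> q2 -> q0 -> q5 -> q5 -> q5


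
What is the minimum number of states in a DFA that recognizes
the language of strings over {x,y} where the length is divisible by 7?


States track (length) mod 7.
Need 7 states: one per remainder 0..6; accept = remainder 0.

7


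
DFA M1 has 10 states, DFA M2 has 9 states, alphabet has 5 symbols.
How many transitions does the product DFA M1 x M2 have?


Product DFA has 10 * 9 = 90 states.
Each has 5 transitions: 90 * 5 = 450

450


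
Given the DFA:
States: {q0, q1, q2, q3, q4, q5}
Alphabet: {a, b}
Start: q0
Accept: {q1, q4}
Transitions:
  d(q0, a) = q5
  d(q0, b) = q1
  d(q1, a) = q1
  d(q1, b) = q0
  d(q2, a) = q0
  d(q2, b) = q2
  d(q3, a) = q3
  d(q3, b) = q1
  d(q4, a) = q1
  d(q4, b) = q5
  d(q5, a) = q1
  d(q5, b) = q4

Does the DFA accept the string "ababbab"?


Trace: q0 -> q5 -> q4 -> q1 -> q0 -> q1 -> q1 -> q0
Final state: q0
Accept states: {q1, q4}

No, rejected (final state q0 is not an accept state)


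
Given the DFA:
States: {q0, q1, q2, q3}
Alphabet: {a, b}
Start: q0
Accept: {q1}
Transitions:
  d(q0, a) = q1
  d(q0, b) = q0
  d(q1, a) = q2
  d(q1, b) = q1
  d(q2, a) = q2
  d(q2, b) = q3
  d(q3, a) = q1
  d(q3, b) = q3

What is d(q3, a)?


Looking up transition d(q3, a)

q1


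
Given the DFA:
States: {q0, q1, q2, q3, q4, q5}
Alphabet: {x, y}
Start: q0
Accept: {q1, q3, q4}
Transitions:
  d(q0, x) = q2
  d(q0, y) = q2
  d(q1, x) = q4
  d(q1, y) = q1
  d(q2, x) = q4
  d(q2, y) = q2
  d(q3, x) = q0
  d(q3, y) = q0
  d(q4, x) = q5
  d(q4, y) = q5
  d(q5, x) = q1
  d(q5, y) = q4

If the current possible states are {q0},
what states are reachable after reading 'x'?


Apply transition on 'x' from each current state:
  d(q0, x) = q2

{q2}


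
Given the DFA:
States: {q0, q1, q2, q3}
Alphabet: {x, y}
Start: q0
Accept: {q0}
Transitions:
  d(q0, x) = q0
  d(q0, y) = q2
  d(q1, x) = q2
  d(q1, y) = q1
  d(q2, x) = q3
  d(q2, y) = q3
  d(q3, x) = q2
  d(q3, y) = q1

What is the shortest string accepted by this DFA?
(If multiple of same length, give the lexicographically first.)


BFS by string length (lex-first path to each state shown):
  len 0: q0<-""
Found accept state at length 0.

"" (empty string)


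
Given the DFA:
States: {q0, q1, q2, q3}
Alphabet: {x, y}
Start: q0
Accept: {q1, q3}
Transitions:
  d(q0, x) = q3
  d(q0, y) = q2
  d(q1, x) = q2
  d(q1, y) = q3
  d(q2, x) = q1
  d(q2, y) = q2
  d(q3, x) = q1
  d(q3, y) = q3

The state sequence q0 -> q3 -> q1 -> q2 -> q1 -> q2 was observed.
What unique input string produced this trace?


Trace back each transition to find the symbol:
  q0 --[x]--> q3
  q3 --[x]--> q1
  q1 --[x]--> q2
  q2 --[x]--> q1
  q1 --[x]--> q2

"xxxxx"


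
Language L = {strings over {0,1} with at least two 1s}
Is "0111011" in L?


count('1') = 5

Yes, "0111011" is in L


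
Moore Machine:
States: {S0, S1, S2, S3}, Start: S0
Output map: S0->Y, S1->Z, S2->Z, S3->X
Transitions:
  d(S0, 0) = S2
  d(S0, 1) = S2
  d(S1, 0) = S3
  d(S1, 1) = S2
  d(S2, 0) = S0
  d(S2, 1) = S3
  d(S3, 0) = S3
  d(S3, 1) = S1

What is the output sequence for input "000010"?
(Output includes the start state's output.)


Start: S0 (output Y)
  --0--> S2 (output Z)
  --0--> S0 (output Y)
  --0--> S2 (output Z)
  --0--> S0 (output Y)
  --1--> S2 (output Z)
  --0--> S0 (output Y)

"YZYZYZY"


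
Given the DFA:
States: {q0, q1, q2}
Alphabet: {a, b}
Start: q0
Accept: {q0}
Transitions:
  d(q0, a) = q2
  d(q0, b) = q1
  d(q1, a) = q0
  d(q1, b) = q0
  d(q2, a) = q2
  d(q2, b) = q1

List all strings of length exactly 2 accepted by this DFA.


All strings of length 2: 4 total
Accepted: 2

"ba", "bb"


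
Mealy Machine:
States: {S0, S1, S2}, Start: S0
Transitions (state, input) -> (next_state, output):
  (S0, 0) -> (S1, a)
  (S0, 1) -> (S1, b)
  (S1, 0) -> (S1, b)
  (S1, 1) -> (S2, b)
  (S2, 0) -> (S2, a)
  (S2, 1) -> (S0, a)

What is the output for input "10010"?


Step-by-step:
  (S0, 1) -> (S1, b)
  (S1, 0) -> (S1, b)
  (S1, 0) -> (S1, b)
  (S1, 1) -> (S2, b)
  (S2, 0) -> (S2, a)

"bbbba"


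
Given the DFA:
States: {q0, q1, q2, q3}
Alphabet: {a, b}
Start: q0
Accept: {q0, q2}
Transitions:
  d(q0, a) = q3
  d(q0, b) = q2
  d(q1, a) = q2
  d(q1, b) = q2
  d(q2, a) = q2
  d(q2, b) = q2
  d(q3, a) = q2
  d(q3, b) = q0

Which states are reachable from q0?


BFS from q0:
  layer 0: {q0}
  layer 1: {q2, q3}

{q0, q2, q3}


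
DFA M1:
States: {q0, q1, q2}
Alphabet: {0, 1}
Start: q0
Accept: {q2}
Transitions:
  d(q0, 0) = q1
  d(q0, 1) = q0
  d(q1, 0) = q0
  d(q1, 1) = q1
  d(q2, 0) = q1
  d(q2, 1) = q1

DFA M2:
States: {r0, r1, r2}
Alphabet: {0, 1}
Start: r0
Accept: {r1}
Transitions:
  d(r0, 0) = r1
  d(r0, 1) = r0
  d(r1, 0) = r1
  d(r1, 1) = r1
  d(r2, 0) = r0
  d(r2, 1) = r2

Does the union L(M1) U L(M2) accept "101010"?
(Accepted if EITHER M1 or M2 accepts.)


M1: final=q1 accepted=False
M2: final=r1 accepted=True

Yes, union accepts


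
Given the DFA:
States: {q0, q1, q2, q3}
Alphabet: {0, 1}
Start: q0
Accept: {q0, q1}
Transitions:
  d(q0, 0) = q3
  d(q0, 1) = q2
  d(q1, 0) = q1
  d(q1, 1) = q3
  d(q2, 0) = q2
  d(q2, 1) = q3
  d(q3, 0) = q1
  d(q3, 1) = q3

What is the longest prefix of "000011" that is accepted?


Run the DFA, marking each prefix where the state is accepting:
  "" -> q0 [accept]
  "0" -> q3 [reject]
  "00" -> q1 [accept]
  "000" -> q1 [accept]
  "0000" -> q1 [accept]
  "00001" -> q3 [reject]
  "000011" -> q3 [reject]

"0000"


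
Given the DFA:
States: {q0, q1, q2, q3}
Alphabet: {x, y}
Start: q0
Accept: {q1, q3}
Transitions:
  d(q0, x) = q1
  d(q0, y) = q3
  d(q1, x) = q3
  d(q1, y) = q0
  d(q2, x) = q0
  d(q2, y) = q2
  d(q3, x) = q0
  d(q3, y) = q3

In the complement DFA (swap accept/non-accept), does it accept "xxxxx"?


Trace: q0 -> q1 -> q3 -> q0 -> q1 -> q3
Final: q3
Original accept: {q1, q3}
Complement: q3 is in original accept

No, complement rejects (original accepts)


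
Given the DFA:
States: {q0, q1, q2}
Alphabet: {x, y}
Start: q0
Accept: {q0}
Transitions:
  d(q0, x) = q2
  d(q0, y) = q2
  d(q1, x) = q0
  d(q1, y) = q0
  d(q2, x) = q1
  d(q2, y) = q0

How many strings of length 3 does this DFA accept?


Enumerating all length-3 strings:
  "xxx" -> q0 [accept]
  "xxy" -> q0 [accept]
  "xyx" -> q2 [reject]
  "xyy" -> q2 [reject]
  "yxx" -> q0 [accept]
  "yxy" -> q0 [accept]
  "yyx" -> q2 [reject]
  "yyy" -> q2 [reject]

4 out of 8


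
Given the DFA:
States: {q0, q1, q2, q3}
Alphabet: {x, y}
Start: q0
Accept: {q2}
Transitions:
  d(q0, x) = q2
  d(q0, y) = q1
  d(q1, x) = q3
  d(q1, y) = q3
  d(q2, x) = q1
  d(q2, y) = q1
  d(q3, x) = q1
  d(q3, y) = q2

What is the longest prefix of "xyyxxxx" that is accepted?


Run the DFA, marking each prefix where the state is accepting:
  "" -> q0 [reject]
  "x" -> q2 [accept]
  "xy" -> q1 [reject]
  "xyy" -> q3 [reject]
  "xyyx" -> q1 [reject]
  "xyyxx" -> q3 [reject]
  "xyyxxx" -> q1 [reject]
  "xyyxxxx" -> q3 [reject]

"x"


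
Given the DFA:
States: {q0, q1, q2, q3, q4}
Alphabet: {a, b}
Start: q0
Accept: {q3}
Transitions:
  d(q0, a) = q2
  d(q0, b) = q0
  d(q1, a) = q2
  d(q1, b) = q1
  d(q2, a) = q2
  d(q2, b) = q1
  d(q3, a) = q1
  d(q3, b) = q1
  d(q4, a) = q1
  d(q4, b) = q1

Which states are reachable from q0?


BFS from q0:
  layer 0: {q0}
  layer 1: {q2}
  layer 2: {q1}

{q0, q1, q2}


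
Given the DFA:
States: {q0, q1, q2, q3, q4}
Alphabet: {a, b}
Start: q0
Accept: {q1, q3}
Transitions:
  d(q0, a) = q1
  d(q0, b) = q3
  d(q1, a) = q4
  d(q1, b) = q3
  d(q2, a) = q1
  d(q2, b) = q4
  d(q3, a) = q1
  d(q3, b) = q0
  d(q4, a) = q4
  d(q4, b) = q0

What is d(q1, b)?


Looking up transition d(q1, b)

q3


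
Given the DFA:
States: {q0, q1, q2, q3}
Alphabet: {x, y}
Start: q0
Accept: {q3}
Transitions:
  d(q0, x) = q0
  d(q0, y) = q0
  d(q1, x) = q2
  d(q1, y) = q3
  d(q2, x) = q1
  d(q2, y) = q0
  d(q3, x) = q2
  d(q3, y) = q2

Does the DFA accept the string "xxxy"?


Trace: q0 -> q0 -> q0 -> q0 -> q0
Final state: q0
Accept states: {q3}

No, rejected (final state q0 is not an accept state)


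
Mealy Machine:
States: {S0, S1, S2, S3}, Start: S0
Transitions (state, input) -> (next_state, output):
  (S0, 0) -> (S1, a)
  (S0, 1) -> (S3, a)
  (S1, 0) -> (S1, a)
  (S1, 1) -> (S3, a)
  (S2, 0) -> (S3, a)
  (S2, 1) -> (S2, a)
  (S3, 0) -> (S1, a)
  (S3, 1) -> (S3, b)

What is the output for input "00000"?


Step-by-step:
  (S0, 0) -> (S1, a)
  (S1, 0) -> (S1, a)
  (S1, 0) -> (S1, a)
  (S1, 0) -> (S1, a)
  (S1, 0) -> (S1, a)

"aaaaa"


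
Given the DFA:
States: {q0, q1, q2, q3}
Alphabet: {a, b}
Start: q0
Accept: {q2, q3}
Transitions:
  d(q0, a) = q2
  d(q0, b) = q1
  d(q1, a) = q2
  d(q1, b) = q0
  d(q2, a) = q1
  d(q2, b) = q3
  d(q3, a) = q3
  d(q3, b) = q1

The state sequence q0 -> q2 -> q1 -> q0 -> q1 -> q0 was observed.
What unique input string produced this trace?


Trace back each transition to find the symbol:
  q0 --[a]--> q2
  q2 --[a]--> q1
  q1 --[b]--> q0
  q0 --[b]--> q1
  q1 --[b]--> q0

"aabbb"


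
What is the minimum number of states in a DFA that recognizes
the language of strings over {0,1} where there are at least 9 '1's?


States: count = 0, 1, ..., 8, and a final '>= 9' state.
Total: 9 + 1 = 10. Accept = '>= 9' state.

10


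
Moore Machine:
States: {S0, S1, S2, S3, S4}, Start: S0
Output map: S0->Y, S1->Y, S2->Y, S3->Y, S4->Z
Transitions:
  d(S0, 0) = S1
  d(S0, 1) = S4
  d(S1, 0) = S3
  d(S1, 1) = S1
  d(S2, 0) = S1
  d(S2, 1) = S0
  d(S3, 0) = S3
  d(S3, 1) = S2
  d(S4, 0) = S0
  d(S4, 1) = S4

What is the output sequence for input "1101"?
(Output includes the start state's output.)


Start: S0 (output Y)
  --1--> S4 (output Z)
  --1--> S4 (output Z)
  --0--> S0 (output Y)
  --1--> S4 (output Z)

"YZZYZ"


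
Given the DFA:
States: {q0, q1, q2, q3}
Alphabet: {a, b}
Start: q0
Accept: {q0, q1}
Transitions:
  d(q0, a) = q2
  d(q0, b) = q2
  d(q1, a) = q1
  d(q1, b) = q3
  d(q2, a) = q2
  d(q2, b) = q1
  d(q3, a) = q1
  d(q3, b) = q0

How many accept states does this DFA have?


Accept states listed: {q0, q1}
Counting: q0(1) q1(2)

2


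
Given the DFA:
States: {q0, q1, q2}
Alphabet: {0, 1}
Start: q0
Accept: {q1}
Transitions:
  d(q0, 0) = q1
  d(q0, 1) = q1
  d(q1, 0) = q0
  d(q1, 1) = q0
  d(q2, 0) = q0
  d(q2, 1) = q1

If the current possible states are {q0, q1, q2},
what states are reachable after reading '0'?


Apply transition on '0' from each current state:
  d(q0, 0) = q1
  d(q1, 0) = q0
  d(q2, 0) = q0

{q0, q1}


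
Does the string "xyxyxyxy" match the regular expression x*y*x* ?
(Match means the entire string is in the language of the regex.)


|string| = 8; first = 'x'; last = 'y'

No, "xyxyxyxy" does not match x*y*x*


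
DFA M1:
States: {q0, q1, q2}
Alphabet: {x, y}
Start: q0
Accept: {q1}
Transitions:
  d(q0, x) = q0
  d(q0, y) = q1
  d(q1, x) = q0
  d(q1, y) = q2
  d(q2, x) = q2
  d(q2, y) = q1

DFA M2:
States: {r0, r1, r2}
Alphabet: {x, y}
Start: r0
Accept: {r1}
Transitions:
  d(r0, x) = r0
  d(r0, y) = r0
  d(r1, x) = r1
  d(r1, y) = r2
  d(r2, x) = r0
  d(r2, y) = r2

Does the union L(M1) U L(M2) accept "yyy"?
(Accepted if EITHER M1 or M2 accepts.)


M1: final=q1 accepted=True
M2: final=r0 accepted=False

Yes, union accepts


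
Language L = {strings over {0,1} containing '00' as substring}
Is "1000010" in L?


'00' occurs at index 1

Yes, "1000010" is in L


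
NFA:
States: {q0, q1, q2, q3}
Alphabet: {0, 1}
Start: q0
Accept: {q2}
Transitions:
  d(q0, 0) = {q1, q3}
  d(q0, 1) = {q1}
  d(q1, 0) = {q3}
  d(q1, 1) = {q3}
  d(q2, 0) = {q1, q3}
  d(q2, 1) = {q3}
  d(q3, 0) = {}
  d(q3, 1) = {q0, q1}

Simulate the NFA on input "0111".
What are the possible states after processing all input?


Start: {q0}
  --0--> {q1, q3}
  --1--> {q0, q1, q3}
  --1--> {q0, q1, q3}
  --1--> {q0, q1, q3}

{q0, q1, q3}


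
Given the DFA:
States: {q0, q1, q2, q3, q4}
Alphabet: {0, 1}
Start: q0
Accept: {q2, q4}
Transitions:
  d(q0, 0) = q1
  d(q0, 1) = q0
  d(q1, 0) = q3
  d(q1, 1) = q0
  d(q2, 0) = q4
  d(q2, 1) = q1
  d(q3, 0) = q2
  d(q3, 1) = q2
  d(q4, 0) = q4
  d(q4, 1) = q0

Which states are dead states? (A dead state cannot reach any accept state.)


Forward reachability from each state:
  q0 -> reaches accept state q2 (live)
  q1 -> reaches accept state q2 (live)
  q2 -> reaches accept state q2 (live)
  q3 -> reaches accept state q2 (live)
  q4 -> reaches accept state q2 (live)

None (all states can reach an accept state)


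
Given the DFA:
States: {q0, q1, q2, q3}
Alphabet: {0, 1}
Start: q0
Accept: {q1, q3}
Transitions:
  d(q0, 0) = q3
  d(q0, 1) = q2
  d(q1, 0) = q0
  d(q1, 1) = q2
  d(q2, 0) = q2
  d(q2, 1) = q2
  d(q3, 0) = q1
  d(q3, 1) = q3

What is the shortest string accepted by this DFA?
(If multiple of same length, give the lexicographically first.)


BFS by string length (lex-first path to each state shown):
  len 0: q0<-""
  len 1: q2<-"1", q3<-"0"
Found accept state at length 1.

"0"


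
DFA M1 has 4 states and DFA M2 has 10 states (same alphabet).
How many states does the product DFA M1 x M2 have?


Product construction pairs every M1 state with every M2 state.
4 * 10 = 40

40


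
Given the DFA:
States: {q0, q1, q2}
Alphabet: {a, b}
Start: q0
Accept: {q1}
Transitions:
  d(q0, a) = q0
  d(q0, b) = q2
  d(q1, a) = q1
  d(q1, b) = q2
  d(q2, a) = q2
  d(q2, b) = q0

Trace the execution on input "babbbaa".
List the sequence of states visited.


Input: babbbaa
d(q0, b) = q2
d(q2, a) = q2
d(q2, b) = q0
d(q0, b) = q2
d(q2, b) = q0
d(q0, a) = q0
d(q0, a) = q0


q0 -> q2 -> q2 -> q0 -> q2 -> q0 -> q0 -> q0


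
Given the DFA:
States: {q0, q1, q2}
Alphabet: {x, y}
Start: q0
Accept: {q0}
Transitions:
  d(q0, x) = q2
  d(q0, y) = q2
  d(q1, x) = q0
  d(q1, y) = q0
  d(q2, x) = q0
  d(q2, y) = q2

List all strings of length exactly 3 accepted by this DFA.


All strings of length 3: 8 total
Accepted: 2

"xyx", "yyx"


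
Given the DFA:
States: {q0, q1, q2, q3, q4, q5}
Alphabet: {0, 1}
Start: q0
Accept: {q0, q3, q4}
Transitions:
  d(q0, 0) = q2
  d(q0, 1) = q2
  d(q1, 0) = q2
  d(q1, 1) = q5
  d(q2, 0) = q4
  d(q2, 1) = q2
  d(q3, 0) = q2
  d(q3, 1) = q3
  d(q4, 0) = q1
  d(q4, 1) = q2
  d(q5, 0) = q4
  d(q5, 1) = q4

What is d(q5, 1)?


Looking up transition d(q5, 1)

q4


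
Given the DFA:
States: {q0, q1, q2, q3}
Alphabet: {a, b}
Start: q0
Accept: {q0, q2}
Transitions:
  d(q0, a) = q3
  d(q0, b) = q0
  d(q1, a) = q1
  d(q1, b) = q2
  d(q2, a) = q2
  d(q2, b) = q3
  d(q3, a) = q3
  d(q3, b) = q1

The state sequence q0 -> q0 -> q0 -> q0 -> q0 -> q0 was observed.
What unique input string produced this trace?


Trace back each transition to find the symbol:
  q0 --[b]--> q0
  q0 --[b]--> q0
  q0 --[b]--> q0
  q0 --[b]--> q0
  q0 --[b]--> q0

"bbbbb"


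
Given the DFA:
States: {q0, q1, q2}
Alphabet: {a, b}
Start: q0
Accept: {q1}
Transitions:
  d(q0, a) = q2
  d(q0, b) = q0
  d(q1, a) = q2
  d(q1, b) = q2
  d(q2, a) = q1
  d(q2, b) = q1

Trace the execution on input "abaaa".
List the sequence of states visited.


Input: abaaa
d(q0, a) = q2
d(q2, b) = q1
d(q1, a) = q2
d(q2, a) = q1
d(q1, a) = q2


q0 -> q2 -> q1 -> q2 -> q1 -> q2


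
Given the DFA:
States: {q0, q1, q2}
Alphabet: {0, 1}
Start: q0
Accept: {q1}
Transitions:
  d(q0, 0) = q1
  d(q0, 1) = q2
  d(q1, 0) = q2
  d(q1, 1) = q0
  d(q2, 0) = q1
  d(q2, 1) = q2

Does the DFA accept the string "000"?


Trace: q0 -> q1 -> q2 -> q1
Final state: q1
Accept states: {q1}

Yes, accepted (final state q1 is an accept state)


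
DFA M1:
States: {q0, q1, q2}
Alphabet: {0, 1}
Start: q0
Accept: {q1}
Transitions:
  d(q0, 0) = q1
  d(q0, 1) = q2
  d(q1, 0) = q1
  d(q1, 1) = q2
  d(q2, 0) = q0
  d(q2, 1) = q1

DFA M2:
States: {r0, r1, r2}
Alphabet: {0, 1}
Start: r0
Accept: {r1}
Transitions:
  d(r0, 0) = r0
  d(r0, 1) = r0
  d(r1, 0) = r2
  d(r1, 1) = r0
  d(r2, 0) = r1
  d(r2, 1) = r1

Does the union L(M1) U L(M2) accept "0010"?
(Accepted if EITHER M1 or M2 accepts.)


M1: final=q0 accepted=False
M2: final=r0 accepted=False

No, union rejects (neither accepts)


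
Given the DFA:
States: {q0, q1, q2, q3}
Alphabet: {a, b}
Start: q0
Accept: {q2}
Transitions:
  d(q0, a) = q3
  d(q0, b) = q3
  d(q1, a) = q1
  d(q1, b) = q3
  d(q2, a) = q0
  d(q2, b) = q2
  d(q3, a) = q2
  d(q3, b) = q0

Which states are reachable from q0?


BFS from q0:
  layer 0: {q0}
  layer 1: {q3}
  layer 2: {q2}

{q0, q2, q3}


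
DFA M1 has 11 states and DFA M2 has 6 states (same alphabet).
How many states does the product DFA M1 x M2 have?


Product construction pairs every M1 state with every M2 state.
11 * 6 = 66

66


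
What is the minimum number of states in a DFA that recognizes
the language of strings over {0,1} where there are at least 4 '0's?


States: count = 0, 1, ..., 3, and a final '>= 4' state.
Total: 4 + 1 = 5. Accept = '>= 4' state.

5


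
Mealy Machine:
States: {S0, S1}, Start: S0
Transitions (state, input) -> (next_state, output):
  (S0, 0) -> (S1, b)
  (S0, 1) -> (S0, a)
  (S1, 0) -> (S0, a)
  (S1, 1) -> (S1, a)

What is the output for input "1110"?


Step-by-step:
  (S0, 1) -> (S0, a)
  (S0, 1) -> (S0, a)
  (S0, 1) -> (S0, a)
  (S0, 0) -> (S1, b)

"aaab"


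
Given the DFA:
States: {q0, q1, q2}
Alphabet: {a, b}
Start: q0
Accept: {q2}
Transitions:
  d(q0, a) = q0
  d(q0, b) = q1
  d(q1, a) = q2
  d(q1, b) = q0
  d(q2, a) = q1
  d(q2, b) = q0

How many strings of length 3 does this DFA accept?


Enumerating all length-3 strings:
  "aaa" -> q0 [reject]
  "aab" -> q1 [reject]
  "aba" -> q2 [accept]
  "abb" -> q0 [reject]
  "baa" -> q1 [reject]
  "bab" -> q0 [reject]
  "bba" -> q0 [reject]
  "bbb" -> q1 [reject]

1 out of 8


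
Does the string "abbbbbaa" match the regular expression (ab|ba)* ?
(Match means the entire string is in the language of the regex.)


|string| = 8; first = 'a'; last = 'a'

No, "abbbbbaa" does not match (ab|ba)*


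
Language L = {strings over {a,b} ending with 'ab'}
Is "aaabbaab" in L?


last two symbols = 'ab'

Yes, "aaabbaab" is in L


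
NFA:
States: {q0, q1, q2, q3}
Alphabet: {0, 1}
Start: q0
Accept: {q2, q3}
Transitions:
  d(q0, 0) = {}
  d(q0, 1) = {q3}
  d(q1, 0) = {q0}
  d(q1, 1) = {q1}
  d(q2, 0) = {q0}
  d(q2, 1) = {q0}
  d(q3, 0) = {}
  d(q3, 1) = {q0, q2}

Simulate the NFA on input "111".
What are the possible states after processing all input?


Start: {q0}
  --1--> {q3}
  --1--> {q0, q2}
  --1--> {q0, q3}

{q0, q3}


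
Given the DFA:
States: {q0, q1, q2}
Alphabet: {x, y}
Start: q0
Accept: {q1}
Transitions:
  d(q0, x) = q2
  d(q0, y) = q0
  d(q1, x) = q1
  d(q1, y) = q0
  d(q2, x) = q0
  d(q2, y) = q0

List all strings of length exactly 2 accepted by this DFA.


All strings of length 2: 4 total
Accepted: 0

None


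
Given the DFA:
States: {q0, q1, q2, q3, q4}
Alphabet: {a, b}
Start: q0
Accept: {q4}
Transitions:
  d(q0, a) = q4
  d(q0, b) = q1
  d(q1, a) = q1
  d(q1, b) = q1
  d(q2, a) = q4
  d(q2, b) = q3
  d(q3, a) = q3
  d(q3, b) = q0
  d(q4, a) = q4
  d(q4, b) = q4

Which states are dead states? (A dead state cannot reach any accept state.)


Forward reachability from each state:
  q0 -> reaches accept state q4 (live)
  q1 -> reaches {q1}, no accept state (dead)
  q2 -> reaches accept state q4 (live)
  q3 -> reaches accept state q4 (live)
  q4 -> reaches accept state q4 (live)

{q1}


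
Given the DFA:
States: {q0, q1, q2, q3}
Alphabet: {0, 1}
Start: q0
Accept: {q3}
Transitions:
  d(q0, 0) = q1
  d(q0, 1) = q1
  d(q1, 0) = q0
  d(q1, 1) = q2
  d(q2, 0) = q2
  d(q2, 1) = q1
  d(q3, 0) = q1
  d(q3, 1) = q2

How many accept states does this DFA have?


Accept states listed: {q3}
Counting: q3(1)

1


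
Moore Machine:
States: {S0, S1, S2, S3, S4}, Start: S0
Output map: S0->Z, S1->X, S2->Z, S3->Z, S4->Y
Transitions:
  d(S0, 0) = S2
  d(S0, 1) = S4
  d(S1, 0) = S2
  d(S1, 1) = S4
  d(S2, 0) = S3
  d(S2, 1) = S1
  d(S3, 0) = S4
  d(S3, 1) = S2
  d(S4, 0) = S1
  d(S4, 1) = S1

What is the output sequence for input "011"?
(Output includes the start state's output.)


Start: S0 (output Z)
  --0--> S2 (output Z)
  --1--> S1 (output X)
  --1--> S4 (output Y)

"ZZXY"


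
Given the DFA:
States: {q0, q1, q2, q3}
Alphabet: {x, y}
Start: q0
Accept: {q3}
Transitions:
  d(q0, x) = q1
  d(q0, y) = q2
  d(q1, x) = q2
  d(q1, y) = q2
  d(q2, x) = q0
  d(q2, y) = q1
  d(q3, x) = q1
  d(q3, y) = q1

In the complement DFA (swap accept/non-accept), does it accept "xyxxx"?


Trace: q0 -> q1 -> q2 -> q0 -> q1 -> q2
Final: q2
Original accept: {q3}
Complement: q2 is not in original accept

Yes, complement accepts (original rejects)


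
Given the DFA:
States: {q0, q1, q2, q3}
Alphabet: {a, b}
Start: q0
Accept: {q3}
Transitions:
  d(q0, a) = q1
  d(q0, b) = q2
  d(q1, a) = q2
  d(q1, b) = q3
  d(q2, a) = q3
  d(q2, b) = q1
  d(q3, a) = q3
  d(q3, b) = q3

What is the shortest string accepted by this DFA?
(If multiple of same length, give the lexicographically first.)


BFS by string length (lex-first path to each state shown):
  len 0: q0<-""
  len 1: q1<-"a", q2<-"b"
  len 2: q1<-"bb", q2<-"aa", q3<-"ab"
Found accept state at length 2.

"ab"


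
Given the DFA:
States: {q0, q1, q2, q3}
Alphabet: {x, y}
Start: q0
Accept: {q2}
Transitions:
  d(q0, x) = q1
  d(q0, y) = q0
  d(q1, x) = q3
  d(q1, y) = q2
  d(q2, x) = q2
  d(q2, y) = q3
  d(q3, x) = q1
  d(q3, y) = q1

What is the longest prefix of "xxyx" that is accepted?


Run the DFA, marking each prefix where the state is accepting:
  "" -> q0 [reject]
  "x" -> q1 [reject]
  "xx" -> q3 [reject]
  "xxy" -> q1 [reject]
  "xxyx" -> q3 [reject]

No prefix is accepted


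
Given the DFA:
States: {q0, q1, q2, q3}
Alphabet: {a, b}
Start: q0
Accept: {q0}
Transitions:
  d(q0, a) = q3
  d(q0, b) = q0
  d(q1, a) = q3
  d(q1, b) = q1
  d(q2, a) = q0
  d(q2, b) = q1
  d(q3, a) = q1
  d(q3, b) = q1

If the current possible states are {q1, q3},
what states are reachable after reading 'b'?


Apply transition on 'b' from each current state:
  d(q1, b) = q1
  d(q3, b) = q1

{q1}


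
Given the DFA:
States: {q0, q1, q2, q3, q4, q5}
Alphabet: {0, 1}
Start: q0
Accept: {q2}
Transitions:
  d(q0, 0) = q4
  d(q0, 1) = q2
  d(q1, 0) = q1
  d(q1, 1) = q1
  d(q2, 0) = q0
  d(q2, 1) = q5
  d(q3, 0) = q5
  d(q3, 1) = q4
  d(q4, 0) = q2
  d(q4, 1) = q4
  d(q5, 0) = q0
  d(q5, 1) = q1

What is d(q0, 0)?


Looking up transition d(q0, 0)

q4


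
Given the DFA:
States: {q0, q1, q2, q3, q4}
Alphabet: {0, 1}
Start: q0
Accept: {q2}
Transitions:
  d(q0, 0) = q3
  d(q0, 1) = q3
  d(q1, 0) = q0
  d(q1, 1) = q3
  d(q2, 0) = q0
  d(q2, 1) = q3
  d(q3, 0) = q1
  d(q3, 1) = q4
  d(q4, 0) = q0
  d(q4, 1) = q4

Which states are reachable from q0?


BFS from q0:
  layer 0: {q0}
  layer 1: {q3}
  layer 2: {q1, q4}

{q0, q1, q3, q4}


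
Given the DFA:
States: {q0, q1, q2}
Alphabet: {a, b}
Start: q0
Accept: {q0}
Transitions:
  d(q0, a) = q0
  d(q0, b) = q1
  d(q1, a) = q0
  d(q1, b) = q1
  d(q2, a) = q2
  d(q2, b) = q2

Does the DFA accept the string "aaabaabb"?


Trace: q0 -> q0 -> q0 -> q0 -> q1 -> q0 -> q0 -> q1 -> q1
Final state: q1
Accept states: {q0}

No, rejected (final state q1 is not an accept state)


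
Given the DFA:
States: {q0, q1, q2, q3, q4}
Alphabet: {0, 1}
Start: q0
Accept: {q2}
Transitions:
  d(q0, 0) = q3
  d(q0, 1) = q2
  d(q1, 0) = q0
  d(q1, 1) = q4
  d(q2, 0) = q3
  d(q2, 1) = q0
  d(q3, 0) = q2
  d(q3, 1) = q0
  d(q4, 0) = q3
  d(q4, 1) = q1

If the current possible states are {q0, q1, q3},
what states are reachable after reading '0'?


Apply transition on '0' from each current state:
  d(q0, 0) = q3
  d(q1, 0) = q0
  d(q3, 0) = q2

{q0, q2, q3}


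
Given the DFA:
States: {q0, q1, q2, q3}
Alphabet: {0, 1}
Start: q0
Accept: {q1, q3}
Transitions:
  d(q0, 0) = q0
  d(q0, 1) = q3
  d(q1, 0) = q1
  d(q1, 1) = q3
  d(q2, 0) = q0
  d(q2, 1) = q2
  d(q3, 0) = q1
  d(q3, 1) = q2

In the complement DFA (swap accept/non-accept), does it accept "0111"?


Trace: q0 -> q0 -> q3 -> q2 -> q2
Final: q2
Original accept: {q1, q3}
Complement: q2 is not in original accept

Yes, complement accepts (original rejects)


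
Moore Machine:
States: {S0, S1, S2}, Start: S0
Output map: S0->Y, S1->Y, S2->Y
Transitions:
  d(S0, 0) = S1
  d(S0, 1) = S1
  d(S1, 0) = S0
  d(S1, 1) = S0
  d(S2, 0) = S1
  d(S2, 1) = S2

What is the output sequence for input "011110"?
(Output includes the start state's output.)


Start: S0 (output Y)
  --0--> S1 (output Y)
  --1--> S0 (output Y)
  --1--> S1 (output Y)
  --1--> S0 (output Y)
  --1--> S1 (output Y)
  --0--> S0 (output Y)

"YYYYYYY"


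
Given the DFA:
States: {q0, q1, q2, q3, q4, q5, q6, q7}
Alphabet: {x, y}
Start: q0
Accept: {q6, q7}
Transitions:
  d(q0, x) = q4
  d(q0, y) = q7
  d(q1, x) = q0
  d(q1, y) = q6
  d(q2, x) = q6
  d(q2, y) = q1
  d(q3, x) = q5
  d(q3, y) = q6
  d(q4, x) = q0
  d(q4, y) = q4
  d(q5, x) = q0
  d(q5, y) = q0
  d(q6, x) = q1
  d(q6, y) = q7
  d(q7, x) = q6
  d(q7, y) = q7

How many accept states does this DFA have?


Accept states listed: {q6, q7}
Counting: q6(1) q7(2)

2


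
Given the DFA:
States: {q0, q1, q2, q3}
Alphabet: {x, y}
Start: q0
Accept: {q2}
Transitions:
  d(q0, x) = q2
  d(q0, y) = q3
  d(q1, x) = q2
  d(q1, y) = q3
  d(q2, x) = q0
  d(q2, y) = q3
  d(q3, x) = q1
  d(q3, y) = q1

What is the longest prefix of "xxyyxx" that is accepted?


Run the DFA, marking each prefix where the state is accepting:
  "" -> q0 [reject]
  "x" -> q2 [accept]
  "xx" -> q0 [reject]
  "xxy" -> q3 [reject]
  "xxyy" -> q1 [reject]
  "xxyyx" -> q2 [accept]
  "xxyyxx" -> q0 [reject]

"xxyyx"


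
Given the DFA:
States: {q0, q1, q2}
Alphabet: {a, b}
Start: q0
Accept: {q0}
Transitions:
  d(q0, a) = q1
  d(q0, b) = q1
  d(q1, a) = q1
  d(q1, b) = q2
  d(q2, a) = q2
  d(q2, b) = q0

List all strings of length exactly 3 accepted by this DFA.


All strings of length 3: 8 total
Accepted: 2

"abb", "bbb"
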